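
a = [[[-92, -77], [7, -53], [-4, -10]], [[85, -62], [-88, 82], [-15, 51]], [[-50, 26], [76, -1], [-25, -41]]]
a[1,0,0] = 85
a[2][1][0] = 76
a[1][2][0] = -15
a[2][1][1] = -1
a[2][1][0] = 76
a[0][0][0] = -92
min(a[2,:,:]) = -50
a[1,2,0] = -15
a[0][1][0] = 7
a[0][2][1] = -10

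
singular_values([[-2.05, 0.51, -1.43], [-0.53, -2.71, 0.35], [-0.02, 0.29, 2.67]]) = [3.26, 2.77, 1.78]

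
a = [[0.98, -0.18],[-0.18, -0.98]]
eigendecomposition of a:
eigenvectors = [[1.00, 0.09], [-0.09, 1.0]]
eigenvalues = [1.0, -1.0]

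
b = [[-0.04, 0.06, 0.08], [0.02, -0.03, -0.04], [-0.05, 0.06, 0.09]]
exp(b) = [[0.96, 0.06, 0.08], [0.02, 0.97, -0.04], [-0.05, 0.06, 1.09]]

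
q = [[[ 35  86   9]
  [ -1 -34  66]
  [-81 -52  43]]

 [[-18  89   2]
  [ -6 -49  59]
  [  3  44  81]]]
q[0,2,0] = -81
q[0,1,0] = -1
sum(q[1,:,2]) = 142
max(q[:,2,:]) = 81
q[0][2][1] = -52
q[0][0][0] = 35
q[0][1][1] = -34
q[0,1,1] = -34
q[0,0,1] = 86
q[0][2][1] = -52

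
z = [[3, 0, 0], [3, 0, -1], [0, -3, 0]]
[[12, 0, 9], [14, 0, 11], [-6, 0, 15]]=z @ [[4, 0, 3], [2, 0, -5], [-2, 0, -2]]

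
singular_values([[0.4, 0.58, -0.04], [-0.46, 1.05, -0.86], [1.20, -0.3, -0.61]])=[1.53, 1.36, 0.52]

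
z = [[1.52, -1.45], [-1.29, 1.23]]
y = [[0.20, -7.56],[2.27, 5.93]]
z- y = [[1.32,6.11], [-3.56,-4.7]]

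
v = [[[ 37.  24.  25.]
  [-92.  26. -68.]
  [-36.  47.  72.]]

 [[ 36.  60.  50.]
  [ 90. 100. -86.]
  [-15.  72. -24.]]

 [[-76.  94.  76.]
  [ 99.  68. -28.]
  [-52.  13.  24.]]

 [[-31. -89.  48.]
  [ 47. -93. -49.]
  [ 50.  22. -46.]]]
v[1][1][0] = 90.0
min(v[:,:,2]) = -86.0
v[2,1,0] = 99.0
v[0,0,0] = 37.0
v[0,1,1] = 26.0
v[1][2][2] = -24.0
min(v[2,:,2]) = -28.0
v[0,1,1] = 26.0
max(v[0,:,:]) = 72.0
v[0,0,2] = 25.0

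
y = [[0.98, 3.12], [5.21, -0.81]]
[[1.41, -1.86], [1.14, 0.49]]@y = [[-8.31, 5.91],[3.67, 3.16]]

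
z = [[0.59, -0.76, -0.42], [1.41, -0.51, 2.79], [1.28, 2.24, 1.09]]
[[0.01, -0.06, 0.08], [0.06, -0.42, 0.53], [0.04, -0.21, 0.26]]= z@[[0.02, -0.13, 0.17], [-0.00, 0.02, -0.03], [0.01, -0.08, 0.1]]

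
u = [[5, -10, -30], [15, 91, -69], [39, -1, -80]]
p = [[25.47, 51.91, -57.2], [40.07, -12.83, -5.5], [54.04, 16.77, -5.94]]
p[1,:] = [40.07, -12.83, -5.5]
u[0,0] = 5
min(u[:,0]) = 5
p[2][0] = 54.04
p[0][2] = -57.2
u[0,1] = -10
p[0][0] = 25.47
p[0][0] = 25.47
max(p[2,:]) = 54.04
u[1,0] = 15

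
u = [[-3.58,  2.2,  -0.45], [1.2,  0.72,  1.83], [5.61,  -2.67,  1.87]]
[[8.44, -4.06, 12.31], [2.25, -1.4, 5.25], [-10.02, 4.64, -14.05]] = u @ [[-1.76, 0.71, -0.21], [1.35, -0.87, 5.43], [1.85, -0.89, 0.87]]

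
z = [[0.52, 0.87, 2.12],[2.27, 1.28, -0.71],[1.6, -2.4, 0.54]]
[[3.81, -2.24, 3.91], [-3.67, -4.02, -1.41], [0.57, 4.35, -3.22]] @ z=[[3.15, -8.94, 11.78],  [-13.29, -4.95, -5.69],  [5.02, 13.79, -3.62]]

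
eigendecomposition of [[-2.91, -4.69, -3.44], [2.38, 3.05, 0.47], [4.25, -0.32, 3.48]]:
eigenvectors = [[-0.71+0.00j,(-0.71-0j),(-0.15+0j)],[(0.22+0.24j),0.22-0.24j,-0.46+0.00j],[(0.37+0.49j),(0.37-0.49j),(0.88+0j)]]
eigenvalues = [(0.35+3.92j), (0.35-3.92j), (2.92+0j)]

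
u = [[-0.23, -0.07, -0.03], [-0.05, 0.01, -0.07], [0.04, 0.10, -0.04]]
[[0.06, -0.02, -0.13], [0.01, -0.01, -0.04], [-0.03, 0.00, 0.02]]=u @[[-0.16, -0.0, 0.56], [-0.27, 0.12, -0.0], [-0.06, 0.22, 0.13]]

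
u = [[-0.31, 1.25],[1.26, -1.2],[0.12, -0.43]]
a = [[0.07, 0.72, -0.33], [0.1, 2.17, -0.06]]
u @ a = [[0.10, 2.49, 0.03],[-0.03, -1.70, -0.34],[-0.03, -0.85, -0.01]]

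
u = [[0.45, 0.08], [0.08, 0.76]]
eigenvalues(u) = [0.43, 0.78]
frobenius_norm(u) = 0.89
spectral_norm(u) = 0.78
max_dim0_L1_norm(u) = 0.84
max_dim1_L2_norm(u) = 0.76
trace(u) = 1.21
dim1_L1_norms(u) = [0.53, 0.84]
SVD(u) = [[0.24, 0.97], [0.97, -0.24]] @ diag([0.779427635425124, 0.43057236457487597]) @ [[0.24, 0.97], [0.97, -0.24]]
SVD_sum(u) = [[0.04,0.18],  [0.18,0.74]] + [[0.41, -0.1], [-0.10, 0.02]]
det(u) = 0.34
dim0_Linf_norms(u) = [0.45, 0.76]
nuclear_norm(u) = 1.21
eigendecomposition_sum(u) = [[0.41, -0.1],[-0.10, 0.02]] + [[0.04, 0.18], [0.18, 0.74]]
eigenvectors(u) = [[-0.97, -0.24], [0.24, -0.97]]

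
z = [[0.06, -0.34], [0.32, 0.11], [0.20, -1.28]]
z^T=[[0.06, 0.32, 0.2], [-0.34, 0.11, -1.28]]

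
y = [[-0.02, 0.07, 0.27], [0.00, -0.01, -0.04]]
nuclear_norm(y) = 0.29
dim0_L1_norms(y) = [0.02, 0.08, 0.31]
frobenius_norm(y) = 0.28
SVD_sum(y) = [[-0.02, 0.07, 0.27], [0.00, -0.01, -0.04]] + [[-0.00, 0.00, -0.0], [-0.00, 0.00, -0.00]]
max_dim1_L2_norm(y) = 0.28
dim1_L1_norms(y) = [0.36, 0.05]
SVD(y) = [[-0.99, 0.15], [0.15, 0.99]] @ diag([0.28265060281498816, 0.002938831115232138]) @ [[0.07, -0.25, -0.97], [-0.99, 0.1, -0.10]]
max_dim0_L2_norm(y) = 0.27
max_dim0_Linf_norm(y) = 0.27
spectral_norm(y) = 0.28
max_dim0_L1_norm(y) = 0.31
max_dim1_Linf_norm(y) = 0.27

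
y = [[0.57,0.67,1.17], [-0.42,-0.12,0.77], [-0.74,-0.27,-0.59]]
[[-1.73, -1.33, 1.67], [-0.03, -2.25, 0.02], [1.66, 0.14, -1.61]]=y @ [[-1.68, 1.28, 1.63], [0.4, 0.64, -0.39], [-0.89, -2.13, 0.86]]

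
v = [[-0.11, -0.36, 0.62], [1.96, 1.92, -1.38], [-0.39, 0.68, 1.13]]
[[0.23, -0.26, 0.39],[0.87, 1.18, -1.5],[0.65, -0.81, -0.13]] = v @ [[0.64, 0.46, 0.03], [0.26, -0.18, -0.62], [0.64, -0.45, 0.27]]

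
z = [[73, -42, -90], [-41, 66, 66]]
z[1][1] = 66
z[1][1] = 66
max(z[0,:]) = 73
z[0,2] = -90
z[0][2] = -90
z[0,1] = -42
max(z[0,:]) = 73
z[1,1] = 66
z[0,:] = [73, -42, -90]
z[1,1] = 66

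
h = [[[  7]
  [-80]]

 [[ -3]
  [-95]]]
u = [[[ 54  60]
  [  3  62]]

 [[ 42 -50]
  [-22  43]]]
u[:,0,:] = [[54, 60], [42, -50]]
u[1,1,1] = 43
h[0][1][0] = -80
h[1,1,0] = -95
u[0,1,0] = 3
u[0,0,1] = 60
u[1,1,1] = 43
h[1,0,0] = -3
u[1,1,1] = 43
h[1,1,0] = -95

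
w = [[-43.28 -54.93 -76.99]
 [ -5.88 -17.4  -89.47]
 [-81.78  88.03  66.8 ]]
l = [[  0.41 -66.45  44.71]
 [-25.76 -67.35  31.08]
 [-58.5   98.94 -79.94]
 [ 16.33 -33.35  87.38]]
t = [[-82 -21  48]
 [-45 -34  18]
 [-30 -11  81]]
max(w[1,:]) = -5.88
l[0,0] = 0.41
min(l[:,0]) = -58.5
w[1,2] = -89.47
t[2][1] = -11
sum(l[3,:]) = 70.35999999999999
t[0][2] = 48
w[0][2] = -76.99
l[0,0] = 0.41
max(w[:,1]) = 88.03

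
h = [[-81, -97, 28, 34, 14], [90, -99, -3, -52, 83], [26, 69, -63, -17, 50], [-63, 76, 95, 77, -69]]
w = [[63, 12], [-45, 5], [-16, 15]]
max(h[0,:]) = 34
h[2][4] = 50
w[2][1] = 15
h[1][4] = 83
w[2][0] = -16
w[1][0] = -45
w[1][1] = 5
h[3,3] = 77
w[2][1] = 15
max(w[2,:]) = 15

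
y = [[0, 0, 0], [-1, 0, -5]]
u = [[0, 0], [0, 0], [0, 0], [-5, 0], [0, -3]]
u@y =[[0, 0, 0], [0, 0, 0], [0, 0, 0], [0, 0, 0], [3, 0, 15]]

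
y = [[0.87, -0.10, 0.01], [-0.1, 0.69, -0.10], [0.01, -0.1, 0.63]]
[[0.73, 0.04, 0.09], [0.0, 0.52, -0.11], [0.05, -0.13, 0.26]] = y @ [[0.85, 0.14, 0.09], [0.14, 0.76, -0.09], [0.09, -0.09, 0.4]]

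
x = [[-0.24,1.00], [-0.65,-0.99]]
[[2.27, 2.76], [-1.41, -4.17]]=x @ [[-0.94, 1.62], [2.04, 3.15]]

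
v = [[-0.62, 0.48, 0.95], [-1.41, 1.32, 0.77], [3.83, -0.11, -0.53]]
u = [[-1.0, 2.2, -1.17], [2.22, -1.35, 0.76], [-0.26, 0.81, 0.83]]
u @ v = [[-6.96,2.55,1.36],[3.44,-0.80,0.67],[2.2,0.85,-0.06]]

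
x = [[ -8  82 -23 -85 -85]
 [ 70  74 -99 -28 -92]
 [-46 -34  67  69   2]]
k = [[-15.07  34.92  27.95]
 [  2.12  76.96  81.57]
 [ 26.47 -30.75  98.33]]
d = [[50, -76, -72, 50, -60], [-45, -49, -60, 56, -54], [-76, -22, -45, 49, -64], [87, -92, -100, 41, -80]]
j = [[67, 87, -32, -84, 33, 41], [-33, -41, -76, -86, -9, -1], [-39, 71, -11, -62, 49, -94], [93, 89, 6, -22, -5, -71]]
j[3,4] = -5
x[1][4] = -92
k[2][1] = -30.75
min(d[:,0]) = -76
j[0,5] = 41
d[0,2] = -72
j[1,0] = -33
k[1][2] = 81.57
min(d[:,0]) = -76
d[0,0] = 50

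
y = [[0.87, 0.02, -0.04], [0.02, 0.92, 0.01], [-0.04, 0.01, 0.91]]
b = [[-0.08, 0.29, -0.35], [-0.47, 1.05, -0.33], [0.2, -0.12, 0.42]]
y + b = [[0.79,  0.31,  -0.39],[-0.45,  1.97,  -0.32],[0.16,  -0.11,  1.33]]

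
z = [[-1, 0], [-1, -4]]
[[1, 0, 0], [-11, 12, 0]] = z @ [[-1, 0, 0], [3, -3, 0]]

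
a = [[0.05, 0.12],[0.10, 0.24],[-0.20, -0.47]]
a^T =[[0.05, 0.1, -0.20], [0.12, 0.24, -0.47]]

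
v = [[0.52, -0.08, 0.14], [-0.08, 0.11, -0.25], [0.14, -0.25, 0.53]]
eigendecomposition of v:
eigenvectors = [[0.56, -0.83, 0.03], [-0.36, -0.21, 0.91], [0.74, 0.52, 0.42]]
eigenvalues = [0.76, 0.41, -0.01]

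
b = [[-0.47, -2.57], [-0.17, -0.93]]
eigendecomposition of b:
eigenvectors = [[0.98, 0.94], [-0.18, 0.34]]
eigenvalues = [-0.0, -1.4]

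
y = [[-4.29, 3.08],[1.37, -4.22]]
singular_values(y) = [6.57, 2.11]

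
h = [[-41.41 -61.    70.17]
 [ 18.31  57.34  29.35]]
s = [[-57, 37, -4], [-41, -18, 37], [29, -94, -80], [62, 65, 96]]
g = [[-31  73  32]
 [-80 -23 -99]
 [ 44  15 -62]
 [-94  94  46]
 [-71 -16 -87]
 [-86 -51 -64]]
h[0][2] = 70.17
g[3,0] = -94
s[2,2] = -80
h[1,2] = 29.35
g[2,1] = 15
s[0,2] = -4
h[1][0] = 18.31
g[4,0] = -71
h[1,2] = 29.35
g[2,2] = -62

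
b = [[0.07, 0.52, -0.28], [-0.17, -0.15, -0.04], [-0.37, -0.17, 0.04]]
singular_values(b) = [0.67, 0.35, 0.08]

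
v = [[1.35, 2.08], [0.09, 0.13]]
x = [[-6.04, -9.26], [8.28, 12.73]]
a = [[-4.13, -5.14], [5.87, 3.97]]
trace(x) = 6.69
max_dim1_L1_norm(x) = 21.01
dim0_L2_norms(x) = [10.25, 15.74]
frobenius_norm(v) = 2.48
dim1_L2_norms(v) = [2.48, 0.16]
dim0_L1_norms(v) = [1.44, 2.21]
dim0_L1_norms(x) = [14.32, 21.99]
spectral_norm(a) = 9.57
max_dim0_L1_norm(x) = 21.99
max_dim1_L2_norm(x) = 15.19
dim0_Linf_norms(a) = [5.87, 5.14]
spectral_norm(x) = 18.78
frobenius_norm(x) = 18.78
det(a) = 13.78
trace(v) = 1.48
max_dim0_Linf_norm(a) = 5.87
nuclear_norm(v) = 2.49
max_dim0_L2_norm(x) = 15.74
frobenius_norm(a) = 9.68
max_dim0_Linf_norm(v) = 2.08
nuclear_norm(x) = 18.80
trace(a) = -0.16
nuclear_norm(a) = 11.01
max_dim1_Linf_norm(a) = 5.87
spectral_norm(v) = 2.48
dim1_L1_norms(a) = [9.27, 9.84]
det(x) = -0.22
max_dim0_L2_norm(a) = 7.18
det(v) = -0.01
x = a @ v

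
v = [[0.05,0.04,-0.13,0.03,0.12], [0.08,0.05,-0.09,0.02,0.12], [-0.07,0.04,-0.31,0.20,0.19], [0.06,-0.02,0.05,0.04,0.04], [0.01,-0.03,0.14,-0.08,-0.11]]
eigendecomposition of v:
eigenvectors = [[0.31,-0.47,0.21,-0.41,-0.52], [0.20,-0.25,0.84,-0.78,-0.80], [0.84,0.27,0.17,-0.12,-0.01], [-0.09,-0.38,0.42,-0.41,-0.22], [-0.38,0.71,-0.24,0.21,0.18]]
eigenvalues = [-0.43, -0.01, 0.03, 0.06, 0.08]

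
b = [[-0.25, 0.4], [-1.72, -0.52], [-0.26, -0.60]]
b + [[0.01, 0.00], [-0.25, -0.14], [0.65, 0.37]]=[[-0.24, 0.4], [-1.97, -0.66], [0.39, -0.23]]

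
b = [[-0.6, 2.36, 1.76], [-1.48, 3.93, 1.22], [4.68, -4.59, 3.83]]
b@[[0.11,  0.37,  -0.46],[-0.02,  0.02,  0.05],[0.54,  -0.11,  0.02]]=[[0.84, -0.37, 0.43],[0.42, -0.6, 0.90],[2.67, 1.22, -2.31]]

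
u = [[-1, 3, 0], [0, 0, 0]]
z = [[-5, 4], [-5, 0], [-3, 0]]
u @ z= [[-10, -4], [0, 0]]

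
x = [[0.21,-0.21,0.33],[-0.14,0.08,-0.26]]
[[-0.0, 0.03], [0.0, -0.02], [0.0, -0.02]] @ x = [[-0.0, 0.0, -0.01], [0.00, -0.00, 0.01], [0.00, -0.00, 0.01]]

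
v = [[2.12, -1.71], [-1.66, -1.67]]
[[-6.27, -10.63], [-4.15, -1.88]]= v @ [[-0.53,-2.28],[3.01,3.39]]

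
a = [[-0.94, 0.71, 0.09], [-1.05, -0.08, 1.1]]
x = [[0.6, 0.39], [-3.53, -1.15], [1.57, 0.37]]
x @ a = [[-0.97,0.39,0.48], [4.53,-2.41,-1.58], [-1.86,1.09,0.55]]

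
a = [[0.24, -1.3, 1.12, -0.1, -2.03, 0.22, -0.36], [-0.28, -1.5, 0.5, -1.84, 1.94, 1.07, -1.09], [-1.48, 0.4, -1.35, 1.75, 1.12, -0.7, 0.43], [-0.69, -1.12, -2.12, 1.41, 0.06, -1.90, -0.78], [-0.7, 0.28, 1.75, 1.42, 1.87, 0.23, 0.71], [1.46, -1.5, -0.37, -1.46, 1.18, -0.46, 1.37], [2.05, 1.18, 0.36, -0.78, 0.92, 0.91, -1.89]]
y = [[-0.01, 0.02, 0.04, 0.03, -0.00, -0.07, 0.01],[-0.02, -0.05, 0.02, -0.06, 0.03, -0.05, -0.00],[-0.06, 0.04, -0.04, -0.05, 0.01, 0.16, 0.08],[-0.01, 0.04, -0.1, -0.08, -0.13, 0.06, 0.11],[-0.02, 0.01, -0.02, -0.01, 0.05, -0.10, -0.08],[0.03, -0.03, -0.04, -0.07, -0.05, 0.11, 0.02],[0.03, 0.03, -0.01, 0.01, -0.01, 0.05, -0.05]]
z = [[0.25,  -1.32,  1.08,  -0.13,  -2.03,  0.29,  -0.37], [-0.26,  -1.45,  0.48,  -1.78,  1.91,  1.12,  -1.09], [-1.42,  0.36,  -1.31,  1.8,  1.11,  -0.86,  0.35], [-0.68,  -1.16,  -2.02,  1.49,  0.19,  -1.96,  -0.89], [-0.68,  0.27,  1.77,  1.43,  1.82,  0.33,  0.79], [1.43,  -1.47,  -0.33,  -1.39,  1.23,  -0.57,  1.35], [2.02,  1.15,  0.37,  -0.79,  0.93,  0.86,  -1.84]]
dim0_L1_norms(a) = [6.9, 7.28, 7.57, 8.76, 9.12, 5.49, 6.63]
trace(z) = -1.61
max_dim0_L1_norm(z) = 9.22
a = z + y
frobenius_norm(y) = 0.40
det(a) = 284.00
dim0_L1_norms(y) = [0.18, 0.22, 0.27, 0.31, 0.28, 0.6, 0.35]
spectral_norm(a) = 5.11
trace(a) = -1.68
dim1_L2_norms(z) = [2.71, 3.41, 3.03, 3.57, 3.12, 3.15, 3.34]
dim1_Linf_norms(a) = [2.03, 1.94, 1.75, 2.12, 1.87, 1.5, 2.05]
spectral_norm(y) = 0.32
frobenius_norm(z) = 8.47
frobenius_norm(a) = 8.51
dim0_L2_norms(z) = [3.03, 2.98, 3.25, 3.64, 3.84, 2.66, 2.84]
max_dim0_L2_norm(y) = 0.25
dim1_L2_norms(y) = [0.09, 0.1, 0.2, 0.23, 0.14, 0.15, 0.08]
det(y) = 0.00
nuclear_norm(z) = 19.96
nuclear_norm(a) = 20.08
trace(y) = -0.07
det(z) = 223.37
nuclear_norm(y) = 0.81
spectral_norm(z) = 5.09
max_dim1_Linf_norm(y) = 0.16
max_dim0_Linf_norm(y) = 0.16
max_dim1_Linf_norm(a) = 2.12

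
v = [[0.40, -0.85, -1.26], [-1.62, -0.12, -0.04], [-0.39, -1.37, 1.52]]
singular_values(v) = [2.24, 1.55, 1.42]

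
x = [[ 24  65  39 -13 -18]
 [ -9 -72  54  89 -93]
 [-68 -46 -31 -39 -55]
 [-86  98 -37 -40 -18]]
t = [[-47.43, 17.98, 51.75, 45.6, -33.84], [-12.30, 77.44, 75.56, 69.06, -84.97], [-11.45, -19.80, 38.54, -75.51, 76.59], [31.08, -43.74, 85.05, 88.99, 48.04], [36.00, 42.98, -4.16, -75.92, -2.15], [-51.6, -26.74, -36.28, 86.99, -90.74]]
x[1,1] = -72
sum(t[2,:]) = 8.370000000000005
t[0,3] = 45.6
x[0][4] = -18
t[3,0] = 31.08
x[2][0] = -68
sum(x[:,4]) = -184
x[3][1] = 98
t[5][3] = 86.99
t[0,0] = -47.43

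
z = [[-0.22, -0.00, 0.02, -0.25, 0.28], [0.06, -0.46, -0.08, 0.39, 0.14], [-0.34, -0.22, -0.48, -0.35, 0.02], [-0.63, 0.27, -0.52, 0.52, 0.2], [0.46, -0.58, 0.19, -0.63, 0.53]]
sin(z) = [[-0.23,  0.0,  0.01,  -0.19,  0.27], [0.03,  -0.43,  -0.09,  0.37,  0.14], [-0.29,  -0.21,  -0.44,  -0.33,  0.01], [-0.57,  0.25,  -0.47,  0.48,  0.17], [0.38,  -0.52,  0.12,  -0.46,  0.53]]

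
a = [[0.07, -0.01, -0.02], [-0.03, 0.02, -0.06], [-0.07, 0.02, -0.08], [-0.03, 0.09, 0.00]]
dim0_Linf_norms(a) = [0.07, 0.09, 0.08]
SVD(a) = [[-0.30, -0.32, 0.87], [0.45, -0.30, 0.26], [0.72, -0.43, -0.06], [0.44, 0.79, 0.42]] @ diag([0.1416610429672465, 0.08402773954894462, 0.06222128166252025]) @ [[-0.69, 0.47, -0.55], [-0.08, 0.71, 0.7], [0.72, 0.53, -0.45]]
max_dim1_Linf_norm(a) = 0.09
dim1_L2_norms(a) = [0.07, 0.07, 0.11, 0.09]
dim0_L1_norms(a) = [0.2, 0.14, 0.16]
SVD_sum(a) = [[0.03, -0.02, 0.02], [-0.04, 0.03, -0.04], [-0.07, 0.05, -0.06], [-0.04, 0.03, -0.03]] + [[0.0,  -0.02,  -0.02], [0.00,  -0.02,  -0.02], [0.00,  -0.03,  -0.03], [-0.01,  0.05,  0.05]] + [[0.04,  0.03,  -0.02], [0.01,  0.01,  -0.01], [-0.00,  -0.0,  0.0], [0.02,  0.01,  -0.01]]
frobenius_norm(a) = 0.18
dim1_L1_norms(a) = [0.1, 0.11, 0.17, 0.12]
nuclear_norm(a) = 0.29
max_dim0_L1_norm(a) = 0.2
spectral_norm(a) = 0.14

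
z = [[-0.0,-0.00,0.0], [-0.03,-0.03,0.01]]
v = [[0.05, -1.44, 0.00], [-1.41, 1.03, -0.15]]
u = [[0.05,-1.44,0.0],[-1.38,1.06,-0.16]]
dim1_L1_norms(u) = [1.49, 2.6]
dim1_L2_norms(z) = [0.0, 0.04]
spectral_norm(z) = 0.04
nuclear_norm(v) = 3.02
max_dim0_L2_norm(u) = 1.79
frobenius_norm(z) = 0.04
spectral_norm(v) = 2.05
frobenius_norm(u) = 2.26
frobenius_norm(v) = 2.27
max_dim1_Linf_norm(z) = 0.03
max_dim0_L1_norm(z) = 0.03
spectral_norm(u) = 2.06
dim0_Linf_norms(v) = [1.41, 1.44, 0.15]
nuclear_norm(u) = 3.00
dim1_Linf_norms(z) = [0.0, 0.03]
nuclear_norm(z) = 0.04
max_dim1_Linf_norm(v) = 1.44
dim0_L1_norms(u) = [1.43, 2.5, 0.16]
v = z + u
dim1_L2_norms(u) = [1.44, 1.75]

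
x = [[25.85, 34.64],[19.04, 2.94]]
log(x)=[[(3.41+0.93j),0.70-1.93j], [0.38-1.06j,(2.95+2.21j)]]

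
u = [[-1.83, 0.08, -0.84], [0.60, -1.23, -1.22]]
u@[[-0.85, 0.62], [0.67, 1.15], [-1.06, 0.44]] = [[2.5, -1.41], [-0.04, -1.58]]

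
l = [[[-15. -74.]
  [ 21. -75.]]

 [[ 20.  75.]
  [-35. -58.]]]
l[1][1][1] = -58.0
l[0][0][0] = -15.0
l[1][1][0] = -35.0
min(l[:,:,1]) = -75.0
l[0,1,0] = 21.0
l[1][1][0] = -35.0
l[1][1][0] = -35.0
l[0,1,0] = 21.0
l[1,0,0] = 20.0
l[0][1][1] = -75.0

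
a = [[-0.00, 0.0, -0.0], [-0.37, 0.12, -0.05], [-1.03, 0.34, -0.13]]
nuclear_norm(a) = 1.16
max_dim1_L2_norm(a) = 1.09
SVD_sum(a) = [[0.0, 0.0, 0.0], [-0.37, 0.12, -0.05], [-1.03, 0.34, -0.13]] + [[0.00, 0.00, 0.00], [-0.0, -0.00, -0.00], [0.00, 0.00, 0.0]] + [[-0.00, -0.0, 0.00], [-0.0, -0.0, 0.00], [0.0, 0.0, -0.00]]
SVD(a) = [[0.00, 0.0, -1.00], [-0.34, -0.94, -0.0], [-0.94, 0.34, 0.00]] @ diag([1.160683579446225, 0.003691666818591569, 7.548487222562519e-17]) @ [[0.94, -0.31, 0.12], [0.06, 0.52, 0.85], [0.33, 0.79, -0.51]]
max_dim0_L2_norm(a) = 1.09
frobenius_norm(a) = 1.16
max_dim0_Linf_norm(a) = 1.03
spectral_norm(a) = 1.16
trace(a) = -0.01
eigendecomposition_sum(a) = [[-0.00+0.00j,-0.00+0.00j,(-0+0j)],[-0.19-0.07j,(0.06+0.03j),-0.03-0.00j],[-0.52-0.04j,(0.17+0.02j),(-0.07+0.01j)]] + [[-0j,-0j,0.00-0.00j],[-0.19+0.07j,(0.06-0.03j),-0.03+0.00j],[-0.52+0.04j,0.17-0.02j,(-0.07-0.01j)]] + [[-0.00+0.00j, (-0+0j), (-0+0j)], [(-0+0j), (-0+0j), (-0+0j)], [0.00-0.00j, -0.00+0.00j, (-0+0j)]]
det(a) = 0.00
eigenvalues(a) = [(-0.01+0.04j), (-0.01-0.04j), (-0+0j)]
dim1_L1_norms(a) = [0.0, 0.54, 1.5]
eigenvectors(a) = [[0j, 0.00-0.00j, (0.33+0j)], [(0.34+0.1j), (0.34-0.1j), 0.79+0.00j], [0.93+0.00j, (0.93-0j), -0.51+0.00j]]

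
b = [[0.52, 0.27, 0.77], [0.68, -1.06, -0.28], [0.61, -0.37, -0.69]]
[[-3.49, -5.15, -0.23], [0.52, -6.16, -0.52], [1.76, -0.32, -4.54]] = b @ [[-1.32, -4.03, -4.86], [-0.42, 4.71, -3.76], [-3.49, -5.62, 4.3]]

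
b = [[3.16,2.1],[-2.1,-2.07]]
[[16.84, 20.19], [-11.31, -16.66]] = b@[[5.21,  3.2], [0.18,  4.8]]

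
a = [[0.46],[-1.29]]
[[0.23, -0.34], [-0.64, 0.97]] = a @ [[0.5, -0.75]]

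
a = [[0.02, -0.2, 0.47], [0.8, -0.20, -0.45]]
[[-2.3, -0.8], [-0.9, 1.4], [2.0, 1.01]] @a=[[-0.69, 0.62, -0.72], [1.1, -0.10, -1.05], [0.85, -0.6, 0.49]]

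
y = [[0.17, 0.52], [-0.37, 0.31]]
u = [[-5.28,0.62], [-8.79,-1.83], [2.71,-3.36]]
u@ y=[[-1.13, -2.55],[-0.82, -5.14],[1.70, 0.37]]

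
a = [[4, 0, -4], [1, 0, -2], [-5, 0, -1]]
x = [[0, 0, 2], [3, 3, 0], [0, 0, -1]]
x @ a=[[-10, 0, -2], [15, 0, -18], [5, 0, 1]]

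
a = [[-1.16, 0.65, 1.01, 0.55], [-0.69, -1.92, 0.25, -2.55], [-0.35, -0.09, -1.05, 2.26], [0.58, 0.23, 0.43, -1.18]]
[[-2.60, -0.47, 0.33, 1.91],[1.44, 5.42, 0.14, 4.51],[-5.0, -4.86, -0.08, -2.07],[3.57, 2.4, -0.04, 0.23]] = a @[[2.02, -0.19, -0.37, -2.31], [0.93, -0.07, 0.25, 0.25], [0.13, 0.44, -0.17, -0.19], [-1.80, -1.98, -0.16, -1.35]]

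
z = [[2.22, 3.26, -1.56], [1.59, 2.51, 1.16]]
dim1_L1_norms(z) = [7.04, 5.26]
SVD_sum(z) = [[2.26, 3.40, -0.53], [1.54, 2.31, -0.36]] + [[-0.04, -0.14, -1.03], [0.05, 0.2, 1.52]]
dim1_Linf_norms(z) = [3.26, 2.51]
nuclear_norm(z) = 6.83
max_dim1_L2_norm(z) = 4.24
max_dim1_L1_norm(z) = 7.04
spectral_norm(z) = 4.97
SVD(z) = [[-0.83, -0.56],  [-0.56, 0.83]] @ diag([4.9726945689497715, 1.8535664875955884]) @ [[-0.55, -0.83, 0.13], [0.04, 0.13, 0.99]]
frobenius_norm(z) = 5.31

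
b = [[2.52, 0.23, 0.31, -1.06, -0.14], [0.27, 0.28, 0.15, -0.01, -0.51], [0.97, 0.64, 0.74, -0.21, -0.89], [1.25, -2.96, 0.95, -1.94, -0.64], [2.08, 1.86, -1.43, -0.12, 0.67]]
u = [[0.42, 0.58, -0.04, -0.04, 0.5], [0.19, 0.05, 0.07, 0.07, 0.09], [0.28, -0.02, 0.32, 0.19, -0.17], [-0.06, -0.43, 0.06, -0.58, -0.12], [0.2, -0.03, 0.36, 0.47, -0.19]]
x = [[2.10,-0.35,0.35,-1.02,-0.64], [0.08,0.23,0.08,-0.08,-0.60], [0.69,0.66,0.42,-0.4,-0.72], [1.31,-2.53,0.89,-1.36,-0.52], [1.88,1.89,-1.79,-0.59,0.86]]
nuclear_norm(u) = 2.50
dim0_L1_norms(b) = [7.09, 5.97, 3.58, 3.34, 2.85]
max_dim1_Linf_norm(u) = 0.58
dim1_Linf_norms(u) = [0.58, 0.19, 0.32, 0.58, 0.47]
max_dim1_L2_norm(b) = 3.92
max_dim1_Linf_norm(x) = 2.53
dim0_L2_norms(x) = [3.18, 3.25, 2.07, 1.85, 1.52]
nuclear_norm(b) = 10.21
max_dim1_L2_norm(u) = 0.88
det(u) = 0.00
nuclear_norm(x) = 9.53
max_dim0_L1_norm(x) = 6.06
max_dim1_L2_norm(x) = 3.38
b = u + x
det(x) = -1.37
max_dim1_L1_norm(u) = 1.58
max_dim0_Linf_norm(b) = 2.96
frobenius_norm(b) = 6.04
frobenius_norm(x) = 5.54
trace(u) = 0.02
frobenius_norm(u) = 1.43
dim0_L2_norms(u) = [0.58, 0.72, 0.49, 0.77, 0.58]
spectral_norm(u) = 1.03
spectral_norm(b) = 4.30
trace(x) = 2.25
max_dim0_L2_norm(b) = 3.64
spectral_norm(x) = 3.95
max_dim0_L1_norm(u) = 1.35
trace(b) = 2.27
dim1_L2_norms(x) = [2.47, 0.66, 1.33, 3.32, 3.38]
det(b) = -0.19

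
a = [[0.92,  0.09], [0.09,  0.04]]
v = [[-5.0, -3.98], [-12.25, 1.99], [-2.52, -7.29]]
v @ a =[[-4.96, -0.61], [-11.09, -1.02], [-2.97, -0.52]]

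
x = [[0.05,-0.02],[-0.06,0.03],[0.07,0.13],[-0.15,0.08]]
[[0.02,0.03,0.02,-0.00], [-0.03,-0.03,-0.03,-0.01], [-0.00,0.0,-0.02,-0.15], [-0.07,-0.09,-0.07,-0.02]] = x @ [[0.37,0.45,0.27,-0.38], [-0.22,-0.23,-0.31,-0.93]]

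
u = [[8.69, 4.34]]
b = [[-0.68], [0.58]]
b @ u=[[-5.91,-2.95], [5.04,2.52]]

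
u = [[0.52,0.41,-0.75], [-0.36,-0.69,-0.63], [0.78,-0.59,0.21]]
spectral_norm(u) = 1.00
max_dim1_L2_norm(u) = 1.0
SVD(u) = [[-0.41,-0.72,-0.55], [0.55,-0.68,0.48], [-0.73,-0.11,0.68]] @ diag([1.0043362785859078, 1.0020939366337263, 0.9956487240378165]) @ [[-0.97, -0.12, -0.19], [-0.21, 0.24, 0.95], [0.07, -0.96, 0.26]]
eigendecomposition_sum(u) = [[0.26+0.43j, (0.2-0.11j), (-0.38+0.24j)],[(-0.19+0.13j), (0.05+0.09j), (-0.11-0.17j)],[0.39-0.23j, (-0.1-0.18j), 0.21+0.34j]] + [[(0.26-0.43j), (0.2+0.11j), (-0.38-0.24j)], [-0.19-0.13j, 0.05-0.09j, -0.11+0.17j], [0.39+0.23j, (-0.1+0.18j), 0.21-0.34j]] + [[-0.00-0.00j,0.02-0.00j,(0.01-0j)], [0.02+0.00j,(-0.8+0j),(-0.4+0j)], [0.01+0.00j,-0.40+0.00j,-0.20+0.00j]]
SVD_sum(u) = [[0.4, 0.05, 0.08], [-0.54, -0.07, -0.11], [0.71, 0.09, 0.14]] + [[0.16,-0.17,-0.69], [0.15,-0.16,-0.65], [0.02,-0.03,-0.10]] + [[-0.04, 0.53, -0.14], [0.03, -0.46, 0.12], [0.05, -0.65, 0.17]]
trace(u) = 0.04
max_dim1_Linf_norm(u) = 0.78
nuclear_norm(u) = 3.00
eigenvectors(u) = [[(0.71+0j), 0.71-0.00j, -0.02+0.00j], [0.01+0.32j, 0.01-0.32j, 0.89+0.00j], [0.01-0.63j, (0.01+0.63j), 0.45+0.00j]]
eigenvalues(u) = [(0.52+0.86j), (0.52-0.86j), (-1+0j)]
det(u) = -1.00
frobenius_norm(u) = 1.73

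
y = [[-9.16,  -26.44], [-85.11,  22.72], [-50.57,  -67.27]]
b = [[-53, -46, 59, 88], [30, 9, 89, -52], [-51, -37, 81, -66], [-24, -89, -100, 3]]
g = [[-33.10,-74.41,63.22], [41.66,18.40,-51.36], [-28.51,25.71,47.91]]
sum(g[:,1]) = -30.299999999999997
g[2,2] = 47.91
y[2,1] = -67.27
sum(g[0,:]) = -44.28999999999999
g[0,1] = -74.41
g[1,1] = 18.4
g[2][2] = 47.91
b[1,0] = 30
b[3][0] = -24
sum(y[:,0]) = -144.84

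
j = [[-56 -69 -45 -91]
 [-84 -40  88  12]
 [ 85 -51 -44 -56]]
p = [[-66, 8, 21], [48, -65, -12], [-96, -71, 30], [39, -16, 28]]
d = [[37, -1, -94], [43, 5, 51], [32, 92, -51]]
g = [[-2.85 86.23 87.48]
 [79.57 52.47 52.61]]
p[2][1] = -71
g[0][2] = 87.48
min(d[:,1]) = -1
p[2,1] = -71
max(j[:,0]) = 85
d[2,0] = 32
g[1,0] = 79.57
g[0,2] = 87.48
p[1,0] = 48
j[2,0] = 85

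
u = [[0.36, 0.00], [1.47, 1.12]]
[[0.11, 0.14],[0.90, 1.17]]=u@[[0.31, 0.40],[0.4, 0.52]]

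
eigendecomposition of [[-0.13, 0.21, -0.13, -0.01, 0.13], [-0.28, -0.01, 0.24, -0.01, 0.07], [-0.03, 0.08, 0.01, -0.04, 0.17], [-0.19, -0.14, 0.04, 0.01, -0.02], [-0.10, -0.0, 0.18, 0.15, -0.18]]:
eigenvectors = [[-0.46+0.00j, 0.60+0.00j, 0.60-0.00j, (-0.12-0.06j), -0.12+0.06j], [(-0.31+0j), 0.08+0.47j, (0.08-0.47j), (-0.44-0.12j), -0.44+0.12j], [-0.38+0.00j, (0.16-0.15j), 0.16+0.15j, -0.35-0.16j, (-0.35+0.16j)], [(-0.34+0j), (-0.06+0.54j), -0.06-0.54j, 0.75+0.00j, (0.75-0j)], [(0.66+0j), 0.16+0.22j, (0.16-0.22j), 0.21-0.11j, 0.21+0.11j]]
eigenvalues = [(-0.29+0j), (-0.1+0.24j), (-0.1-0.24j), (0.1+0.03j), (0.1-0.03j)]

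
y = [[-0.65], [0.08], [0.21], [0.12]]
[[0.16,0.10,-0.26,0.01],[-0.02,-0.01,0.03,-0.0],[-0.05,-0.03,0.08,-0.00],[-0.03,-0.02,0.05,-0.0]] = y@[[-0.24, -0.15, 0.40, -0.02]]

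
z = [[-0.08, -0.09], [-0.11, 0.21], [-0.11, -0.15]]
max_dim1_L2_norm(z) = 0.24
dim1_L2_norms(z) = [0.12, 0.24, 0.19]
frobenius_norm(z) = 0.32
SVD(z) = [[0.33, 0.45], [-0.76, 0.65], [0.55, 0.62]] @ diag([0.2733279381160644, 0.17490522646628057]) @ [[-0.01, -1.0], [-1.0, 0.01]]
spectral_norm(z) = 0.27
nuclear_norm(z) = 0.45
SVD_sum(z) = [[-0.00, -0.09],[0.00, 0.21],[-0.00, -0.15]] + [[-0.08, 0.0], [-0.11, 0.0], [-0.11, 0.0]]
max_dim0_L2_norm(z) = 0.27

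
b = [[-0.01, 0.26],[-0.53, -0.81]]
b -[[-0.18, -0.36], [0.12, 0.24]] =[[0.17,0.62], [-0.65,-1.05]]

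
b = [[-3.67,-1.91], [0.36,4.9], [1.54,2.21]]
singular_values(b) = [6.24, 3.09]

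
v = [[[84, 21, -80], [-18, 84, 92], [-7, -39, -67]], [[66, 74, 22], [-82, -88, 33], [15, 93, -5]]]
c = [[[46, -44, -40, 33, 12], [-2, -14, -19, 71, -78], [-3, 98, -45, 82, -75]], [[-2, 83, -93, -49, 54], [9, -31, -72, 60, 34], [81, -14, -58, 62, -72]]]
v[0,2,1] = -39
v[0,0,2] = -80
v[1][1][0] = -82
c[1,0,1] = 83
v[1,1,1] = -88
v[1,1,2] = 33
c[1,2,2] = -58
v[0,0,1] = 21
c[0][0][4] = 12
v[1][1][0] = -82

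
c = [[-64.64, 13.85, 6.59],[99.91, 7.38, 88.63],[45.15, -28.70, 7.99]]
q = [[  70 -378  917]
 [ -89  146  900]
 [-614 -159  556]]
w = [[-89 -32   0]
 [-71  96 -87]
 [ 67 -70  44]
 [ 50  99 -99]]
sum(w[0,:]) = -121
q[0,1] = -378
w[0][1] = -32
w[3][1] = 99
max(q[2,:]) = 556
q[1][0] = -89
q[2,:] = [-614, -159, 556]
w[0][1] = -32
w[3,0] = 50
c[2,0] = 45.15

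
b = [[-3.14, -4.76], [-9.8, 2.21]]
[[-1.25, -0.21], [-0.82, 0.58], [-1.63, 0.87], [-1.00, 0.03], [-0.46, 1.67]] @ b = [[5.98, 5.49], [-3.11, 5.18], [-3.41, 9.68], [2.85, 4.83], [-14.92, 5.88]]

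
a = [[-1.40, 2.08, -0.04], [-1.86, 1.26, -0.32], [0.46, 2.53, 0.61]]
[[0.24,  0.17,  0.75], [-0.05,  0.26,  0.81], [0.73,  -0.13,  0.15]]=a@ [[0.02, -0.12, -0.31], [0.14, 0.00, 0.15], [0.60, -0.13, -0.14]]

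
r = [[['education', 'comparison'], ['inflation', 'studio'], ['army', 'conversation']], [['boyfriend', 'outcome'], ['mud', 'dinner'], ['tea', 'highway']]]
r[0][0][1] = 'comparison'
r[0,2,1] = 'conversation'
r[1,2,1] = 'highway'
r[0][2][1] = 'conversation'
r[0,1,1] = 'studio'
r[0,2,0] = 'army'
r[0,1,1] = 'studio'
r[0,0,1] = 'comparison'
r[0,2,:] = ['army', 'conversation']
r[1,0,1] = 'outcome'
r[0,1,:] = ['inflation', 'studio']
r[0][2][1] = 'conversation'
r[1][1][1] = 'dinner'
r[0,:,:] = [['education', 'comparison'], ['inflation', 'studio'], ['army', 'conversation']]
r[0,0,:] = ['education', 'comparison']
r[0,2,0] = 'army'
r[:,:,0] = [['education', 'inflation', 'army'], ['boyfriend', 'mud', 'tea']]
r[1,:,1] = ['outcome', 'dinner', 'highway']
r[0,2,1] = 'conversation'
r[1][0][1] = 'outcome'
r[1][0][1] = 'outcome'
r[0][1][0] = 'inflation'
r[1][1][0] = 'mud'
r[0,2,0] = 'army'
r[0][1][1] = 'studio'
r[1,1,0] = 'mud'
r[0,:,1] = ['comparison', 'studio', 'conversation']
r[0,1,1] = 'studio'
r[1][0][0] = 'boyfriend'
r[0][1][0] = 'inflation'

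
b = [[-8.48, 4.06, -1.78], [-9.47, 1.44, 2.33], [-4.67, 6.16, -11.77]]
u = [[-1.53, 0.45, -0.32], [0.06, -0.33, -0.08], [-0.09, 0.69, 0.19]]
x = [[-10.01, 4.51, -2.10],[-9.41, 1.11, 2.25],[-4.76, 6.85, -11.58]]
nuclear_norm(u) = 2.40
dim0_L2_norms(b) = [13.54, 7.52, 12.13]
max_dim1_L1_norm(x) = 23.19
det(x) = -132.53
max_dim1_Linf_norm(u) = 1.53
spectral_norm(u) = 1.66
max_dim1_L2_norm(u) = 1.63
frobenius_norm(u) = 1.81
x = b + u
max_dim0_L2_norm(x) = 14.54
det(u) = 0.01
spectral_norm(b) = 16.44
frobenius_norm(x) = 20.58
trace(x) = -20.48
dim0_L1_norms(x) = [24.18, 12.47, 15.93]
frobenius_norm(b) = 19.67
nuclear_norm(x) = 29.04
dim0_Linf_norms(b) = [9.47, 6.16, 11.77]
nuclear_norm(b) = 28.00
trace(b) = -18.81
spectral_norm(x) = 17.43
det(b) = -139.41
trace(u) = -1.67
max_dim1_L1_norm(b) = 22.6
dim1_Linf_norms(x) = [10.01, 9.41, 11.58]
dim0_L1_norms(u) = [1.68, 1.47, 0.59]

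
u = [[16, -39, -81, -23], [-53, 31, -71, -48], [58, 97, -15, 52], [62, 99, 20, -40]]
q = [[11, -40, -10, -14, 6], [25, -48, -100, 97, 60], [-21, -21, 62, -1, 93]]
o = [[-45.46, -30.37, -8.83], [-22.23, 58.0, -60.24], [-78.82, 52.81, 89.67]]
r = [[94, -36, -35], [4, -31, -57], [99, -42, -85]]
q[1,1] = -48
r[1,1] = -31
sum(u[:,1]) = 188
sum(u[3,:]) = 141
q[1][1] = -48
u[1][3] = -48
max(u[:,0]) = 62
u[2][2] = -15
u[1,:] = [-53, 31, -71, -48]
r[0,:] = [94, -36, -35]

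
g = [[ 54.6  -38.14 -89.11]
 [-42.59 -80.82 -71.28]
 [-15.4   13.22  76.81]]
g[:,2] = [-89.11, -71.28, 76.81]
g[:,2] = [-89.11, -71.28, 76.81]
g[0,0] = 54.6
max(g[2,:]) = 76.81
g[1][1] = -80.82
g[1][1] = -80.82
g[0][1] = -38.14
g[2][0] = -15.4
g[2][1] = 13.22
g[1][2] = -71.28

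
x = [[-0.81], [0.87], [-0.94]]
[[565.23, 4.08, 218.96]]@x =[[-660.11]]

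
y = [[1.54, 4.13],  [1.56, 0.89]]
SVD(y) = [[-0.95, -0.32], [-0.32, 0.95]] @ diag([4.631962881196336, 1.0950433175081833]) @ [[-0.42, -0.91], [0.91, -0.42]]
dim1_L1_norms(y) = [5.67, 2.45]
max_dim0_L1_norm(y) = 5.02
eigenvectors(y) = [[0.88, -0.82], [0.48, 0.57]]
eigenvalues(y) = [3.77, -1.34]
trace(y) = 2.43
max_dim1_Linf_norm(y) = 4.13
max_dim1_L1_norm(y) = 5.67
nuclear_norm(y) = 5.73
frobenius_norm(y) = 4.76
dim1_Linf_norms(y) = [4.13, 1.56]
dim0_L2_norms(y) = [2.19, 4.22]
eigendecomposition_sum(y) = [[2.13, 3.05], [1.15, 1.65]] + [[-0.59, 1.08], [0.41, -0.76]]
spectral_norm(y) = 4.63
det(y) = -5.07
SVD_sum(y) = [[1.85, 3.98], [0.62, 1.33]] + [[-0.31,  0.15], [0.94,  -0.44]]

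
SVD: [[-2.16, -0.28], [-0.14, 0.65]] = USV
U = [[-1.00, -0.03], [-0.03, 1.0]]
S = [2.18, 0.66]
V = [[0.99,0.12], [-0.12,0.99]]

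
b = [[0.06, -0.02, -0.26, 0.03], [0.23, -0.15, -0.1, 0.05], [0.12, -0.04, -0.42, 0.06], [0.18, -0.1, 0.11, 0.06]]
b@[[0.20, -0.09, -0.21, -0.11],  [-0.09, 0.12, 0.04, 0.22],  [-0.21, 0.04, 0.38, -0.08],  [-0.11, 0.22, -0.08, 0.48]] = [[0.07,  -0.01,  -0.11,  0.02], [0.08,  -0.03,  -0.1,  -0.03], [0.11,  -0.02,  -0.19,  0.04], [0.02,  -0.01,  -0.0,  -0.02]]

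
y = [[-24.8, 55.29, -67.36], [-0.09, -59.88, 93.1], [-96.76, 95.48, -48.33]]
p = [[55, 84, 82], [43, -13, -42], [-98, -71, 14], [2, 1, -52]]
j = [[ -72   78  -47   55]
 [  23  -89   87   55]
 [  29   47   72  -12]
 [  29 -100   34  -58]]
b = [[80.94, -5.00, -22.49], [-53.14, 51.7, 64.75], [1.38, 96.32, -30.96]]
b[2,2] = -30.96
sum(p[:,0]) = 2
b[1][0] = -53.14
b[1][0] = -53.14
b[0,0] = 80.94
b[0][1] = -5.0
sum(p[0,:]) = 221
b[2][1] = 96.32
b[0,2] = -22.49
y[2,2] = -48.33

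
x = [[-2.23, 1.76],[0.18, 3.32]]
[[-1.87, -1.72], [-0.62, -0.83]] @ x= [[3.86, -9.0], [1.23, -3.85]]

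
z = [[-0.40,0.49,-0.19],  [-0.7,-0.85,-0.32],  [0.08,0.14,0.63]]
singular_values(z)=[1.21, 0.7, 0.48]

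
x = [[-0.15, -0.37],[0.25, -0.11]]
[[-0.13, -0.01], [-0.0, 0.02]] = x@ [[0.13, 0.08], [0.3, -0.01]]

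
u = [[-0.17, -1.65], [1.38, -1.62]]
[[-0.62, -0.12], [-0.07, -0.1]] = u @ [[0.35, 0.01], [0.34, 0.07]]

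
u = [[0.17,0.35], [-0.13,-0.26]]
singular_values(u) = [0.49, 0.0]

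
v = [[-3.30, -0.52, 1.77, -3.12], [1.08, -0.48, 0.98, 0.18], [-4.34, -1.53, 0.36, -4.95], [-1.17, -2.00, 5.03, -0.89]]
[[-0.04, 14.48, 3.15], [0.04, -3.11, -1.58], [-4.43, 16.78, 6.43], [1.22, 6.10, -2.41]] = v@[[-0.12, -2.78, -0.65], [2.11, 1.75, -0.09], [1.13, 1.01, -0.80], [0.43, -1.42, -0.76]]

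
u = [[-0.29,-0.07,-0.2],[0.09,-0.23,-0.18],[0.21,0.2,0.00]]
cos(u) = [[0.98,0.0,-0.04],[0.04,0.99,-0.01],[0.02,0.03,1.04]]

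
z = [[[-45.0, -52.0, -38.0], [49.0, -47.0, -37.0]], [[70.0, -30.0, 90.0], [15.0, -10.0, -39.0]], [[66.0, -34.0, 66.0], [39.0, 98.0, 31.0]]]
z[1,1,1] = -10.0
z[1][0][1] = -30.0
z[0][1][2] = -37.0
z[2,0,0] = 66.0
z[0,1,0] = 49.0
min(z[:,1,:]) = -47.0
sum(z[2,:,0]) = 105.0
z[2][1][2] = 31.0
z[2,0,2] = 66.0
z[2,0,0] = 66.0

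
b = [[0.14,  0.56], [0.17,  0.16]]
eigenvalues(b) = [-0.16, 0.46]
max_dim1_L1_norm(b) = 0.7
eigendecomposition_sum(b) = [[-0.08, 0.14], [0.04, -0.08]] + [[0.22,0.42],  [0.13,0.24]]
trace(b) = 0.30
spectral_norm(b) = 0.61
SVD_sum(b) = [[0.18, 0.55],[0.06, 0.19]] + [[-0.04, 0.01], [0.11, -0.03]]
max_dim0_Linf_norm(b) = 0.56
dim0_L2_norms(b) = [0.22, 0.58]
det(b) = -0.07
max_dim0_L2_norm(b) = 0.58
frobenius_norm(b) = 0.62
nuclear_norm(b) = 0.73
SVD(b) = [[-0.94, -0.33], [-0.33, 0.94]] @ diag([0.6111552526080463, 0.11911866860234452]) @ [[-0.31, -0.95], [0.95, -0.31]]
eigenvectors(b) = [[-0.88, -0.87],[0.47, -0.49]]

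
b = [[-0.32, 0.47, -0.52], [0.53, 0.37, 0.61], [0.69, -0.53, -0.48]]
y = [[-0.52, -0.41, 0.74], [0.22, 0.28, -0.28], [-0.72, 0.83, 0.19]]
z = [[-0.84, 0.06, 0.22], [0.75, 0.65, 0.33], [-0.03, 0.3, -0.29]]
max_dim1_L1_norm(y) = 1.74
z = y + b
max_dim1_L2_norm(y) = 1.12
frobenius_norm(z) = 1.42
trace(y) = -0.05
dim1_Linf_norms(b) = [0.52, 0.61, 0.69]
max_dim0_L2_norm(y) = 0.97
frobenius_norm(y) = 1.56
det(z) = 0.31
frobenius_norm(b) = 1.54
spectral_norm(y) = 1.17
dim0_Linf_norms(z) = [0.84, 0.65, 0.33]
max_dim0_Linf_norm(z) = 0.84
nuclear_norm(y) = 2.26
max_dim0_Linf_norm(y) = 0.83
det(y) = 0.07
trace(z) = -0.48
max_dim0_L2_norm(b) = 0.93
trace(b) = -0.43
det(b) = 0.55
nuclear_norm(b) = 2.57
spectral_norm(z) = 1.21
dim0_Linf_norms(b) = [0.69, 0.53, 0.61]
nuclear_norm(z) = 2.24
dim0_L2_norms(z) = [1.13, 0.72, 0.49]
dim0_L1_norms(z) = [1.62, 1.01, 0.84]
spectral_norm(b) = 1.04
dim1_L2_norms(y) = [0.99, 0.45, 1.12]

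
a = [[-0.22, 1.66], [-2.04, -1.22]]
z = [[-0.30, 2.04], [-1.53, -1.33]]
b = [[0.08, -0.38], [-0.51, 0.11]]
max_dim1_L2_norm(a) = 2.38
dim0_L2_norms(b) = [0.52, 0.4]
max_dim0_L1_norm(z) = 3.37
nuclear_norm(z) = 3.92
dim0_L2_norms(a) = [2.05, 2.06]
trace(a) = -1.44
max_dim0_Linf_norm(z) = 2.04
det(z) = 3.52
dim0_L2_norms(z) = [1.56, 2.44]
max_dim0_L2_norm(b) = 0.52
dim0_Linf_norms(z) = [1.53, 2.04]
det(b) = -0.18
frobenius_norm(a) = 2.91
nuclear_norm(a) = 3.97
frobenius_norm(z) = 2.89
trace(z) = -1.63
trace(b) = 0.19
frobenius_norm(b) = 0.65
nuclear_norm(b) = 0.89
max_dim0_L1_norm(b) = 0.59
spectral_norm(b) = 0.56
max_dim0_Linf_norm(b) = 0.51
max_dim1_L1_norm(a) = 3.26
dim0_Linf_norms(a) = [2.04, 1.66]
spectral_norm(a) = 2.52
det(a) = 3.65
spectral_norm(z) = 2.54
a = z + b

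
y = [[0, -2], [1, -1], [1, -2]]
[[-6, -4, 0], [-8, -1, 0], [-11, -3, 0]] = y @ [[-5, 1, 0], [3, 2, 0]]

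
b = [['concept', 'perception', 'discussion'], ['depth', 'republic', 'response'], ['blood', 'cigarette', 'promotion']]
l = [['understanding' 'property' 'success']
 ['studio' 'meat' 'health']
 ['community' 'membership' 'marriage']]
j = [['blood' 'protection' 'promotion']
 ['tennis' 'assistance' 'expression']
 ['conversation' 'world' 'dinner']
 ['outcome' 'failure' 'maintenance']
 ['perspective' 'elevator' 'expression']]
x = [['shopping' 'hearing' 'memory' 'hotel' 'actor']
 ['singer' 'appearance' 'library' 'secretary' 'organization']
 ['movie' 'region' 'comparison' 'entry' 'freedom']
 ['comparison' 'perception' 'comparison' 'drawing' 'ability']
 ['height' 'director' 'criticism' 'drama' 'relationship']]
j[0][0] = 'blood'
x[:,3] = ['hotel', 'secretary', 'entry', 'drawing', 'drama']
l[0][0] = 'understanding'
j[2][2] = 'dinner'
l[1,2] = 'health'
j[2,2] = 'dinner'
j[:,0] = ['blood', 'tennis', 'conversation', 'outcome', 'perspective']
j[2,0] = 'conversation'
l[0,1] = 'property'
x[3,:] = ['comparison', 'perception', 'comparison', 'drawing', 'ability']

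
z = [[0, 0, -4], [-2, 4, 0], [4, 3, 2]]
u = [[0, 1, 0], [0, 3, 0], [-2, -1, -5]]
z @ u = [[8, 4, 20], [0, 10, 0], [-4, 11, -10]]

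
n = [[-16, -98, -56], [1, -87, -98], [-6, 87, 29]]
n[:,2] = [-56, -98, 29]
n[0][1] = -98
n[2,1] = 87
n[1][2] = -98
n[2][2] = 29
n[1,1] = -87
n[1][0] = 1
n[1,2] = -98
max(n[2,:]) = 87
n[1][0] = 1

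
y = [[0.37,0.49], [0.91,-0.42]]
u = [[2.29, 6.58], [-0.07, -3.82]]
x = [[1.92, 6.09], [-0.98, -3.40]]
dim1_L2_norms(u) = [6.97, 3.82]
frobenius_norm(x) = 7.30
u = x + y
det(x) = -0.56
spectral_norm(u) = 7.88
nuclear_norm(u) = 8.93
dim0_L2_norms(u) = [2.29, 7.61]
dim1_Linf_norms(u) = [6.58, 3.82]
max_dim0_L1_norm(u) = 10.4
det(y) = -0.60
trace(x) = -1.48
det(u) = -8.29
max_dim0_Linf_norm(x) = 6.09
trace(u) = -1.53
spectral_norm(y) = 1.02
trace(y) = -0.05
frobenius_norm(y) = 1.18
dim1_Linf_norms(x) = [6.09, 3.4]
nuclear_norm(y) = 1.61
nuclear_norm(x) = 7.38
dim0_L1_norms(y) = [1.28, 0.91]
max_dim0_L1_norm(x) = 9.49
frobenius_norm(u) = 7.95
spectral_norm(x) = 7.30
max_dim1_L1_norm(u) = 8.87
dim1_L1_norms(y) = [0.86, 1.33]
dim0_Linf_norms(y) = [0.91, 0.49]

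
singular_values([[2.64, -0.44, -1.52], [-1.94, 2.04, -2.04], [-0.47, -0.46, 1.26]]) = [3.74, 3.09, 0.0]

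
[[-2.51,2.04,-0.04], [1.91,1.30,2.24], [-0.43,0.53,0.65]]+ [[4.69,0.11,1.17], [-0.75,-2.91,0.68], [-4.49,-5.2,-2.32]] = [[2.18, 2.15, 1.13], [1.16, -1.61, 2.92], [-4.92, -4.67, -1.67]]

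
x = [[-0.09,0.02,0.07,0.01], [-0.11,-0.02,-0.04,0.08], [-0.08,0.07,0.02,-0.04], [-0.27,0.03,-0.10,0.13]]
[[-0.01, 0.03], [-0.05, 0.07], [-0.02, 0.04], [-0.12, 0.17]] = x @ [[0.16, -0.39], [-0.33, 0.30], [0.21, -0.18], [-0.37, 0.29]]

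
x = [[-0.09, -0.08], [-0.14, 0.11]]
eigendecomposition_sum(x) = [[-0.11, -0.04], [-0.07, -0.02]] + [[0.02, -0.04], [-0.07, 0.13]]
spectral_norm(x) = 0.18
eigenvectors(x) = [[-0.87,0.31], [-0.5,-0.95]]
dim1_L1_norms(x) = [0.17, 0.25]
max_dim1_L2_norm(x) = 0.18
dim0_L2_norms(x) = [0.17, 0.14]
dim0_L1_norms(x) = [0.23, 0.19]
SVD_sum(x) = [[-0.03, 0.02], [-0.15, 0.09]] + [[-0.06,-0.10], [0.01,0.02]]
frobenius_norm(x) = 0.21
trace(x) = 0.02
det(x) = -0.02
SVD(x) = [[-0.21, -0.98], [-0.98, 0.21]] @ diag([0.1802834640748689, 0.11703791087150124]) @ [[0.86, -0.51], [0.51, 0.86]]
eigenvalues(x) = [-0.14, 0.16]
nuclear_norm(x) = 0.30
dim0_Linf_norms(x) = [0.14, 0.11]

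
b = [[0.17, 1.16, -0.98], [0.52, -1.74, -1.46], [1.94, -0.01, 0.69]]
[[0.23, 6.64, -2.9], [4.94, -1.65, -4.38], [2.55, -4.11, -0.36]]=b @ [[1.78,  -1.00,  -1.14],[-1.19,  3.25,  -0.07],[-1.33,  -3.1,  2.68]]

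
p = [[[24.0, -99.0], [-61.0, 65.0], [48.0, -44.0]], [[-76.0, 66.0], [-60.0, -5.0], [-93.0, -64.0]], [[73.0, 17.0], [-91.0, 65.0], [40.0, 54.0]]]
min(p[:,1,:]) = -91.0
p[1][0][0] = -76.0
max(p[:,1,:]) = 65.0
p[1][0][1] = 66.0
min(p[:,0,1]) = -99.0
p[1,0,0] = -76.0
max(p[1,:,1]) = 66.0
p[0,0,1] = -99.0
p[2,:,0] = [73.0, -91.0, 40.0]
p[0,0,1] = -99.0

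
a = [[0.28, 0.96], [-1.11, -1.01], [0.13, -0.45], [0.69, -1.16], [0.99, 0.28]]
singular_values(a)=[2.02, 1.51]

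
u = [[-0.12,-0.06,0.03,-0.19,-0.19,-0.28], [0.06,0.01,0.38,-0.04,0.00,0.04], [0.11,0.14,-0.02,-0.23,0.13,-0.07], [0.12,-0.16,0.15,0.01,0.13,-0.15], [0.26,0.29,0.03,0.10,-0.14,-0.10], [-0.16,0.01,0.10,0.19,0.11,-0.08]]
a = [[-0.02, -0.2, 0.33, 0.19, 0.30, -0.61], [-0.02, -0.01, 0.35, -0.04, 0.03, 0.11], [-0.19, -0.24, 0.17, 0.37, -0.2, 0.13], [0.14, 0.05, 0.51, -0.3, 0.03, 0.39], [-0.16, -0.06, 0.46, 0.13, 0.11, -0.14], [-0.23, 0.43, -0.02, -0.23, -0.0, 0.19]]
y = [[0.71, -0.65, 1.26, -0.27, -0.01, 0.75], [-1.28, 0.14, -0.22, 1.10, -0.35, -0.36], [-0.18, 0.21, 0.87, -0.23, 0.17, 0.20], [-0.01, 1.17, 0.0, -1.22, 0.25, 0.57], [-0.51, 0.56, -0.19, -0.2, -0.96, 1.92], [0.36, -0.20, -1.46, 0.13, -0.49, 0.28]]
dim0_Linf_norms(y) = [1.28, 1.17, 1.46, 1.22, 0.96, 1.92]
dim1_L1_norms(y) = [3.65, 3.45, 1.86, 3.22, 4.34, 2.92]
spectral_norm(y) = 2.61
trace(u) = -0.34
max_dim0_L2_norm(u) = 0.42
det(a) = 0.00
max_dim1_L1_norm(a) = 1.65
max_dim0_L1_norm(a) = 1.84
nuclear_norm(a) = 2.87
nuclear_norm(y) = 8.43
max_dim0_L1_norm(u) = 0.83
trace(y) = -0.18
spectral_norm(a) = 0.99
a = u @ y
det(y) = 0.00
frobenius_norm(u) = 0.90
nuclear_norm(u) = 2.13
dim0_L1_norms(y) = [3.05, 2.93, 4.0, 3.15, 2.23, 4.08]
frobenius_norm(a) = 1.50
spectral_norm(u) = 0.47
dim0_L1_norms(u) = [0.83, 0.67, 0.71, 0.76, 0.7, 0.72]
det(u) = -0.00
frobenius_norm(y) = 4.29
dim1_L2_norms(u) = [0.41, 0.39, 0.33, 0.32, 0.44, 0.3]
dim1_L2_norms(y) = [1.77, 1.78, 0.98, 1.8, 2.29, 1.62]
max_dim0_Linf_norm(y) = 1.92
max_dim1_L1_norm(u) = 0.92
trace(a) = 0.14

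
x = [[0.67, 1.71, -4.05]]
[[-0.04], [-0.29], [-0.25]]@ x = [[-0.03, -0.07, 0.16], [-0.19, -0.50, 1.17], [-0.17, -0.43, 1.01]]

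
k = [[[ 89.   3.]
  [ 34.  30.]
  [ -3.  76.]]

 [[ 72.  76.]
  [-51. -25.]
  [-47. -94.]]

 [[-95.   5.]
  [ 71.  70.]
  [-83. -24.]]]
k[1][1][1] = -25.0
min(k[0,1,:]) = 30.0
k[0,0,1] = 3.0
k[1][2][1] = -94.0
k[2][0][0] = -95.0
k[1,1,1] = -25.0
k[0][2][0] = -3.0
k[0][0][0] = 89.0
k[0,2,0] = -3.0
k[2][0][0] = -95.0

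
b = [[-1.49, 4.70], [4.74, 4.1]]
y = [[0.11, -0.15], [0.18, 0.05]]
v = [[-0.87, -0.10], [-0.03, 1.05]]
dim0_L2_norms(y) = [0.21, 0.16]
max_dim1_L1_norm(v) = 1.08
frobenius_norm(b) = 7.97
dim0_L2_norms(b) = [4.97, 6.24]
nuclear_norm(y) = 0.37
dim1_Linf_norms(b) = [4.7, 4.74]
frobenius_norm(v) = 1.37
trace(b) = 2.61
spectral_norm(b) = 6.79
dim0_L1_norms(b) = [6.23, 8.8]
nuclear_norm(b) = 10.97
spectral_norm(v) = 1.06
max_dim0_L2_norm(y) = 0.21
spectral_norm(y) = 0.22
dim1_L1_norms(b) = [6.19, 8.84]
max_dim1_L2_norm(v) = 1.05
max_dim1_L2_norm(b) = 6.27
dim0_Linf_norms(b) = [4.74, 4.7]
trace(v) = 0.18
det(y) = 0.03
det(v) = -0.92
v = y @ b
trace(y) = 0.16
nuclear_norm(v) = 1.92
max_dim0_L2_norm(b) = 6.24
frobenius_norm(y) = 0.26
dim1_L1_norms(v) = [0.97, 1.08]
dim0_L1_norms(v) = [0.9, 1.15]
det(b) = -28.39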